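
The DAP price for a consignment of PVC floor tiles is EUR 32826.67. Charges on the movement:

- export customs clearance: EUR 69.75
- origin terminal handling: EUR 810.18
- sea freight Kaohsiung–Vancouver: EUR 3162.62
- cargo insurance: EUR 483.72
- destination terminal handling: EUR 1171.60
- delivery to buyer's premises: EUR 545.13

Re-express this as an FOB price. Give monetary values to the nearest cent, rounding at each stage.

Not relevant to the conversion: export clearance, origin terminal — on the seller under both DAP and FOB; already in the DAP price and stays in the FOB price.
From DAP to FOB, the seller no longer bears: freight, insurance, destination terminal, delivery.
FOB price = 32826.67 − 3162.62 − 483.72 − 1171.60 − 545.13 = 27463.60

FOB price: EUR 27463.60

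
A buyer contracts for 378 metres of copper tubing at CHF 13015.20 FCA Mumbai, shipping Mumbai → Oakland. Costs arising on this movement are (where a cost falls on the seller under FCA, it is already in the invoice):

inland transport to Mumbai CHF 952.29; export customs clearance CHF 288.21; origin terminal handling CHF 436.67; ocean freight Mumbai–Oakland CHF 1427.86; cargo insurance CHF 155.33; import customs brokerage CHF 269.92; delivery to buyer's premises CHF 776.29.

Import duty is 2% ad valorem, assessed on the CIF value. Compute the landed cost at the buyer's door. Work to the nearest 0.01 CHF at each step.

FCA: the seller delivers export-cleared goods to the carrier; the buyer bears costs from that point.
Already in the invoice (seller's account under FCA): inland to port, export clearance — exclude.
CIF value = FCA price + origin terminal + freight + insurance = 13015.20 + 436.67 + 1427.86 + 155.33 = 15035.06
Import duty = 15035.06 × 2% = 300.70
Buyer bears: origin terminal 436.67 + freight 1427.86 + insurance 155.33 + brokerage 269.92 + delivery 776.29 + duty 300.70 = 3366.77
Landed cost = invoice 13015.20 + 3366.77 = 16381.97

Total landed cost: CHF 16381.97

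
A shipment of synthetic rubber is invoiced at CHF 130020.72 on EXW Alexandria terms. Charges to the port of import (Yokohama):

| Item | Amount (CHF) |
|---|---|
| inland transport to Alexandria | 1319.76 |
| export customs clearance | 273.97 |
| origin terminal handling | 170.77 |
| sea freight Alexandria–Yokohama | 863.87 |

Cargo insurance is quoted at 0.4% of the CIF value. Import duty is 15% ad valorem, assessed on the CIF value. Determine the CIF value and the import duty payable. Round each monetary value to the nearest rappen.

CIF value: CHF 133181.82; import duty: CHF 19977.27

Let C be the CIF value. C = EXW price + pre-shipment costs + freight + 0.4% × C
C − 0.4% × C = 130020.72 + 1319.76 + 273.97 + 170.77 + 863.87
0.996 × C = 132649.09
C = 132649.09 / 0.996 = 133181.82
Insurance premium = 0.4% × 133181.82 = 532.73
Import duty = 133181.82 × 15% = 19977.27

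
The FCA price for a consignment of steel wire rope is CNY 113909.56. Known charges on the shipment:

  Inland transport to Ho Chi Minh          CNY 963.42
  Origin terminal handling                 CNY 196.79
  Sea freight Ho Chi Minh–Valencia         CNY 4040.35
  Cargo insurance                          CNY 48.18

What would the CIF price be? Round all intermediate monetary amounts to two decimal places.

CIF price: CNY 118194.88

Not relevant to the conversion: inland to port — on the seller under both FCA and CIF; already in the FCA price and stays in the CIF price.
From FCA to CIF, the seller additionally bears: origin terminal, freight, insurance.
CIF price = 113909.56 + 196.79 + 4040.35 + 48.18 = 118194.88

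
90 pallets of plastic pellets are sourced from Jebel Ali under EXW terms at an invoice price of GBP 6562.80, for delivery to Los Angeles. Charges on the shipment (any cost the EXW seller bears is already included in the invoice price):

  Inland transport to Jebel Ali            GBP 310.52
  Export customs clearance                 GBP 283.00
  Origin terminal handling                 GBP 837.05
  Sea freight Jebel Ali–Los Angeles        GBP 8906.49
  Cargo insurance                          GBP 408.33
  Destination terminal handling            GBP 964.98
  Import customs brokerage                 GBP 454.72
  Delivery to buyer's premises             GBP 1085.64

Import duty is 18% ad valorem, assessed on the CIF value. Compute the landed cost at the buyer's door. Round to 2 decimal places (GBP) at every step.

EXW: the seller makes goods available at their premises; the buyer bears all onward costs.
CIF value = EXW price + inland to port + export clearance + origin terminal + freight + insurance = 6562.80 + 310.52 + 283.00 + 837.05 + 8906.49 + 408.33 = 17308.19
Import duty = 17308.19 × 18% = 3115.47
Buyer bears: inland to port 310.52 + export clearance 283.00 + origin terminal 837.05 + freight 8906.49 + insurance 408.33 + destination terminal 964.98 + brokerage 454.72 + delivery 1085.64 + duty 3115.47 = 16366.20
Landed cost = invoice 6562.80 + 16366.20 = 22929.00

Total landed cost: GBP 22929.00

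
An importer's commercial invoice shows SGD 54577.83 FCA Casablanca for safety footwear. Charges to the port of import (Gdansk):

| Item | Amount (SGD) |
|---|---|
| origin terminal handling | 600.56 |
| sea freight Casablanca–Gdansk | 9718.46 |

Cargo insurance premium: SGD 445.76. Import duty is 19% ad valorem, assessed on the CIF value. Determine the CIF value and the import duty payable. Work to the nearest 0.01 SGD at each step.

CIF = FCA price + pre-shipment costs + freight + insurance
CIF = 54577.83 + 600.56 + 9718.46 + 445.76 = 65342.61
Import duty = 65342.61 × 19% = 12415.10

CIF value: SGD 65342.61; import duty: SGD 12415.10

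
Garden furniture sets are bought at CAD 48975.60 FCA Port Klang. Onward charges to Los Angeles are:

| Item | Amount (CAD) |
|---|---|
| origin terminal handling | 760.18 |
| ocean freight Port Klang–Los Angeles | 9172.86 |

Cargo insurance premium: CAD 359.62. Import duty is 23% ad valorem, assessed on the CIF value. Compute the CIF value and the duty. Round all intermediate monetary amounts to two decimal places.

CIF = FCA price + pre-shipment costs + freight + insurance
CIF = 48975.60 + 760.18 + 9172.86 + 359.62 = 59268.26
Import duty = 59268.26 × 23% = 13631.70

CIF value: CAD 59268.26; import duty: CAD 13631.70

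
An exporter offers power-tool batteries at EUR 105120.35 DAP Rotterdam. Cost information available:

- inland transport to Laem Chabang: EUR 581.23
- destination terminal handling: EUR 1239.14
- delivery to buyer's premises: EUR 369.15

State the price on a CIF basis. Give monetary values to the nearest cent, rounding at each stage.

Not relevant to the conversion: inland to port — on the seller under both DAP and CIF; already in the DAP price and stays in the CIF price.
From DAP to CIF, the seller no longer bears: destination terminal, delivery.
CIF price = 105120.35 − 1239.14 − 369.15 = 103512.06

CIF price: EUR 103512.06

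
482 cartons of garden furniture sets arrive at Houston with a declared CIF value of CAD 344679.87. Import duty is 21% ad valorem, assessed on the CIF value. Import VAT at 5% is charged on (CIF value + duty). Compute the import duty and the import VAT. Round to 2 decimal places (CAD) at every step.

Import duty: CAD 72382.77; import VAT: CAD 20853.13

Import duty = 344679.87 × 21% = 72382.77
VAT base = CIF + duty = 344679.87 + 72382.77 = 417062.64
Import VAT = 417062.64 × 5% = 20853.13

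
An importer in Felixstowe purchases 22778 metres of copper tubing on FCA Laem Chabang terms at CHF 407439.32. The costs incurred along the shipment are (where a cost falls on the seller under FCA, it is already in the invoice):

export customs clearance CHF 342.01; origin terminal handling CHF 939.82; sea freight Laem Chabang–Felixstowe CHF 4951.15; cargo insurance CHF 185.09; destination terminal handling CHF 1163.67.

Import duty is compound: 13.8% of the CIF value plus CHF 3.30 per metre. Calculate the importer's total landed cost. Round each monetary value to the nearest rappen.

FCA: the seller delivers export-cleared goods to the carrier; the buyer bears costs from that point.
Already in the invoice (seller's account under FCA): export clearance — exclude.
CIF value = FCA price + origin terminal + freight + insurance = 407439.32 + 939.82 + 4951.15 + 185.09 = 413515.38
Ad valorem component: 413515.38 × 13.8% = 57065.12
Specific component: 22778 × 3.30 = 75167.40
Import duty = 57065.12 + 75167.40 = 132232.52
Buyer bears: origin terminal 939.82 + freight 4951.15 + insurance 185.09 + destination terminal 1163.67 + duty 132232.52 = 139472.25
Landed cost = invoice 407439.32 + 139472.25 = 546911.57

Total landed cost: CHF 546911.57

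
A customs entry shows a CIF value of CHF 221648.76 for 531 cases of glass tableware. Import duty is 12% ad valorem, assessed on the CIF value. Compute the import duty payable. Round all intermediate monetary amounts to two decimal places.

Import duty: CHF 26597.85

Import duty = 221648.76 × 12% = 26597.85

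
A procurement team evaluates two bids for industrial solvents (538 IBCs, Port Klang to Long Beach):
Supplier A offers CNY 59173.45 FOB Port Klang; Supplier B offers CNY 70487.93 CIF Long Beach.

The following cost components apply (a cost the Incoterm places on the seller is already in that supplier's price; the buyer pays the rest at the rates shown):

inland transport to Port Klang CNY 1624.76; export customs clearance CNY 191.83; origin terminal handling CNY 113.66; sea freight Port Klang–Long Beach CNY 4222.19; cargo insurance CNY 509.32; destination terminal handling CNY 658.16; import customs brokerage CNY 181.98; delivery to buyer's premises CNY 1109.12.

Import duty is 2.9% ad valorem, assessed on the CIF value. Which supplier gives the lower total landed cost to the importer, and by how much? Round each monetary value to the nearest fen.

Supplier A (FOB):
CIF value = FOB price + freight + insurance = 59173.45 + 4222.19 + 509.32 = 63904.96
Import duty = 63904.96 × 2.9% = 1853.24
Buyer bears (A): 4222.19 + 509.32 + 658.16 + 181.98 + 1109.12 = 6680.77
Landed cost (A) = invoice 59173.45 + 6680.77 + duty 1853.24 = 67707.46
Supplier B (CIF):
The CIF price already equals the CIF value: 70487.93
Import duty = 70487.93 × 2.9% = 2044.15
Buyer bears (B): 658.16 + 181.98 + 1109.12 = 1949.26
Landed cost (B) = invoice 70487.93 + 1949.26 + duty 2044.15 = 74481.34
Difference = |67707.46 − 74481.34| = 6773.88

Supplier A is cheaper by CNY 6773.88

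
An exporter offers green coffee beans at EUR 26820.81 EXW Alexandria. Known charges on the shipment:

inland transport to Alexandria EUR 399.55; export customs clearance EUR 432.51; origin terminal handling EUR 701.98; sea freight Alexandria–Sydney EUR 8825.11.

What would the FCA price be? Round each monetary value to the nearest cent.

FCA price: EUR 27652.87

Not relevant to the conversion: freight, origin terminal — on the buyer under both terms; not part of either seller's price.
From EXW to FCA, the seller additionally bears: inland to port, export clearance.
FCA price = 26820.81 + 399.55 + 432.51 = 27652.87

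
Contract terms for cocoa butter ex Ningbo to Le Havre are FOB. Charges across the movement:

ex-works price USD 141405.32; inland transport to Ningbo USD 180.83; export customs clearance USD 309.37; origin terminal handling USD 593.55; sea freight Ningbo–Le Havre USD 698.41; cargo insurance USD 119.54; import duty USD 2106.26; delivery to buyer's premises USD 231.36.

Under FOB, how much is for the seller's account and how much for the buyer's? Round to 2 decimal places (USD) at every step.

Seller: USD 142489.07; buyer: USD 3155.57

FOB: the seller bears costs until goods are on board at the origin port; the buyer bears freight, insurance and all costs thereafter.
Seller's account: goods 141405.32 + inland to port 180.83 + export clearance 309.37 + origin terminal 593.55 = 142489.07
Buyer's account: freight 698.41 + insurance 119.54 + duty 2106.26 + delivery 231.36 = 3155.57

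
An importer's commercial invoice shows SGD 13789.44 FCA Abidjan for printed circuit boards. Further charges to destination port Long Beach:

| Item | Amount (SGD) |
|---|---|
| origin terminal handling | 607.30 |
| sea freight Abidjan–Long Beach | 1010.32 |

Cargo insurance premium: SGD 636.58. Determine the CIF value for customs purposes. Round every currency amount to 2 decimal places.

CIF = FCA price + pre-shipment costs + freight + insurance
CIF = 13789.44 + 607.30 + 1010.32 + 636.58 = 16043.64

CIF value: SGD 16043.64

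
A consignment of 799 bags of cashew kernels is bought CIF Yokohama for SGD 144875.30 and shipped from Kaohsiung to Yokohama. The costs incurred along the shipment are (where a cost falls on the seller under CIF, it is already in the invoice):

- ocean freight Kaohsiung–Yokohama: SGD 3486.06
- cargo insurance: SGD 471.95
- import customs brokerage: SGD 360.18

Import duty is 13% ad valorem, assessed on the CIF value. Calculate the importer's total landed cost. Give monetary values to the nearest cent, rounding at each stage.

Total landed cost: SGD 164069.27

CIF: the seller pays costs through ocean freight and marine insurance to the destination port.
Already in the invoice (seller's account under CIF): freight, insurance — exclude.
The CIF price already equals the CIF value: 144875.30
Import duty = 144875.30 × 13% = 18833.79
Buyer bears: brokerage 360.18 + duty 18833.79 = 19193.97
Landed cost = invoice 144875.30 + 19193.97 = 164069.27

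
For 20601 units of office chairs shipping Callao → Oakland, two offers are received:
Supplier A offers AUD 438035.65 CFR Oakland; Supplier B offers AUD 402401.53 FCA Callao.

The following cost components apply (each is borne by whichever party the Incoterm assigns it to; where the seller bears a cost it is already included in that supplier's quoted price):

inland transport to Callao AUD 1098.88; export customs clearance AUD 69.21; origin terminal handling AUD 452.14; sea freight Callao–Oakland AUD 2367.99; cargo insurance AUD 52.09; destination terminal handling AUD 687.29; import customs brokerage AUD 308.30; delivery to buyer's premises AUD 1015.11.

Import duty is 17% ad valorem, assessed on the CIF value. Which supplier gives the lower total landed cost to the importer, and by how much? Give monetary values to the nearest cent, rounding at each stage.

Supplier B is cheaper by AUD 38392.37

Supplier A (CFR):
CIF value = CFR price + insurance = 438035.65 + 52.09 = 438087.74
Import duty = 438087.74 × 17% = 74474.92
Buyer bears (A): 52.09 + 687.29 + 308.30 + 1015.11 = 2062.79
Landed cost (A) = invoice 438035.65 + 2062.79 + duty 74474.92 = 514573.36
Supplier B (FCA):
CIF value = FCA price + origin terminal + freight + insurance = 402401.53 + 452.14 + 2367.99 + 52.09 = 405273.75
Import duty = 405273.75 × 17% = 68896.54
Buyer bears (B): 452.14 + 2367.99 + 52.09 + 687.29 + 308.30 + 1015.11 = 4882.92
Landed cost (B) = invoice 402401.53 + 4882.92 + duty 68896.54 = 476180.99
Difference = |514573.36 − 476180.99| = 38392.37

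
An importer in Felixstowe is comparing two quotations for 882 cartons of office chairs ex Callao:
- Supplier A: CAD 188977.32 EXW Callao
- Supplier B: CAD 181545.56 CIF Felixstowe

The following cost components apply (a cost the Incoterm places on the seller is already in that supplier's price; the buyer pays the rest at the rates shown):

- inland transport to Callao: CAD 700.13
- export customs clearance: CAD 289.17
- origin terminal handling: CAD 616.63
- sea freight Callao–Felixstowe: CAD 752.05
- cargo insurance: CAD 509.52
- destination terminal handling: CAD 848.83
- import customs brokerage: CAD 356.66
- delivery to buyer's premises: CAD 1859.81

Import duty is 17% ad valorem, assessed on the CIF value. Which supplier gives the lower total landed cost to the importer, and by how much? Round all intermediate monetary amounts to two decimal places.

Supplier A (EXW):
CIF value = EXW price + inland to port + export clearance + origin terminal + freight + insurance = 188977.32 + 700.13 + 289.17 + 616.63 + 752.05 + 509.52 = 191844.82
Import duty = 191844.82 × 17% = 32613.62
Buyer bears (A): 700.13 + 289.17 + 616.63 + 752.05 + 509.52 + 848.83 + 356.66 + 1859.81 = 5932.80
Landed cost (A) = invoice 188977.32 + 5932.80 + duty 32613.62 = 227523.74
Supplier B (CIF):
The CIF price already equals the CIF value: 181545.56
Import duty = 181545.56 × 17% = 30862.75
Buyer bears (B): 848.83 + 356.66 + 1859.81 = 3065.30
Landed cost (B) = invoice 181545.56 + 3065.30 + duty 30862.75 = 215473.61
Difference = |227523.74 − 215473.61| = 12050.13

Supplier B is cheaper by CAD 12050.13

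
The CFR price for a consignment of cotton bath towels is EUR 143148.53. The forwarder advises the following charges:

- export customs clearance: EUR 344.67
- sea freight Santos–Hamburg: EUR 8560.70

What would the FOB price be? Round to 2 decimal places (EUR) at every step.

FOB price: EUR 134587.83

Not relevant to the conversion: export clearance — on the seller under both CFR and FOB; already in the CFR price and stays in the FOB price.
From CFR to FOB, the seller no longer bears: freight.
FOB price = 143148.53 − 8560.70 = 134587.83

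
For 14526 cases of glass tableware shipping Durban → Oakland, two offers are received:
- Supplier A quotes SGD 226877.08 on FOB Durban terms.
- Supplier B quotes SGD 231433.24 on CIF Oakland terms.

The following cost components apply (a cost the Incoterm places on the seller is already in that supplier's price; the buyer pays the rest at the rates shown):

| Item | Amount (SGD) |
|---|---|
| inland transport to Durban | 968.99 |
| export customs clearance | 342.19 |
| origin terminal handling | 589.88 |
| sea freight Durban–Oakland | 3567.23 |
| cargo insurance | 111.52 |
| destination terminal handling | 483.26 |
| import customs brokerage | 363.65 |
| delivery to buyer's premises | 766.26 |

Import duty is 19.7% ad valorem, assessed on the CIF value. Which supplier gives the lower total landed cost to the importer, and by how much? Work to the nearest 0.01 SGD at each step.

Supplier A (FOB):
CIF value = FOB price + freight + insurance = 226877.08 + 3567.23 + 111.52 = 230555.83
Import duty = 230555.83 × 19.7% = 45419.50
Buyer bears (A): 3567.23 + 111.52 + 483.26 + 363.65 + 766.26 = 5291.92
Landed cost (A) = invoice 226877.08 + 5291.92 + duty 45419.50 = 277588.50
Supplier B (CIF):
The CIF price already equals the CIF value: 231433.24
Import duty = 231433.24 × 19.7% = 45592.35
Buyer bears (B): 483.26 + 363.65 + 766.26 = 1613.17
Landed cost (B) = invoice 231433.24 + 1613.17 + duty 45592.35 = 278638.76
Difference = |277588.50 − 278638.76| = 1050.26

Supplier A is cheaper by SGD 1050.26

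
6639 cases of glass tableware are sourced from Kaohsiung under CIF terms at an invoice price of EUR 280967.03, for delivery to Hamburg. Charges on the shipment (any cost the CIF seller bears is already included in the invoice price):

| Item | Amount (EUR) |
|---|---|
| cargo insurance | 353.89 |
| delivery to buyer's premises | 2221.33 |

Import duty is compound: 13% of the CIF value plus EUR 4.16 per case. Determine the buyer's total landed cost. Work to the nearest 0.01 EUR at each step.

Total landed cost: EUR 347332.31

CIF: the seller pays costs through ocean freight and marine insurance to the destination port.
Already in the invoice (seller's account under CIF): insurance — exclude.
The CIF price already equals the CIF value: 280967.03
Ad valorem component: 280967.03 × 13% = 36525.71
Specific component: 6639 × 4.16 = 27618.24
Import duty = 36525.71 + 27618.24 = 64143.95
Buyer bears: delivery 2221.33 + duty 64143.95 = 66365.28
Landed cost = invoice 280967.03 + 66365.28 = 347332.31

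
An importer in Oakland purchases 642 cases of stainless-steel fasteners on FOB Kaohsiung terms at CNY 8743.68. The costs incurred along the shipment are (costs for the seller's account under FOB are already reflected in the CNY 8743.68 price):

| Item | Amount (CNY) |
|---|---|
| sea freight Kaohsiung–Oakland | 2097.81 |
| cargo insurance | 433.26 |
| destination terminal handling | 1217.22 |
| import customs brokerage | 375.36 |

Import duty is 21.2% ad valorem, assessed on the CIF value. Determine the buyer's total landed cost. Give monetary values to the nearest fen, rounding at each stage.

Total landed cost: CNY 15257.58

FOB: the seller bears costs until goods are on board at the origin port; the buyer bears freight, insurance and all costs thereafter.
CIF value = FOB price + freight + insurance = 8743.68 + 2097.81 + 433.26 = 11274.75
Import duty = 11274.75 × 21.2% = 2390.25
Buyer bears: freight 2097.81 + insurance 433.26 + destination terminal 1217.22 + brokerage 375.36 + duty 2390.25 = 6513.90
Landed cost = invoice 8743.68 + 6513.90 = 15257.58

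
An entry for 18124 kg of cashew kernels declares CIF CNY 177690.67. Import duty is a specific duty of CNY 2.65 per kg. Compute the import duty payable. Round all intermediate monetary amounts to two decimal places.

Import duty = 18124 × 2.65 = 48028.60

Import duty: CNY 48028.60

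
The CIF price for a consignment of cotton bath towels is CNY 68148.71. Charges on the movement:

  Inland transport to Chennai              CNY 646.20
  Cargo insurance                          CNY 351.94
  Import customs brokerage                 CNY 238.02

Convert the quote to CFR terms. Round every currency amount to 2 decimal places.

CFR price: CNY 67796.77

Not relevant to the conversion: inland to port — on the seller under both CIF and CFR; already in the CIF price and stays in the CFR price. brokerage — on the buyer under both terms; not part of either seller's price.
From CIF to CFR, the seller no longer bears: insurance.
CFR price = 68148.71 − 351.94 = 67796.77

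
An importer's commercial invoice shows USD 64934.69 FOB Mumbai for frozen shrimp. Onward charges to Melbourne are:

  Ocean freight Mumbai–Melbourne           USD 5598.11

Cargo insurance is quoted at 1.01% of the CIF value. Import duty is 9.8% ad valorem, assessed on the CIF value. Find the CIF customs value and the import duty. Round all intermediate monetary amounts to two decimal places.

Let C be the CIF value. C = FOB price + freight + 1.01% × C
C − 1.01% × C = 64934.69 + 5598.11
0.9899 × C = 70532.80
C = 70532.80 / 0.9899 = 71252.45
Insurance premium = 1.01% × 71252.45 = 719.65
Import duty = 71252.45 × 9.8% = 6982.74

CIF value: USD 71252.45; import duty: USD 6982.74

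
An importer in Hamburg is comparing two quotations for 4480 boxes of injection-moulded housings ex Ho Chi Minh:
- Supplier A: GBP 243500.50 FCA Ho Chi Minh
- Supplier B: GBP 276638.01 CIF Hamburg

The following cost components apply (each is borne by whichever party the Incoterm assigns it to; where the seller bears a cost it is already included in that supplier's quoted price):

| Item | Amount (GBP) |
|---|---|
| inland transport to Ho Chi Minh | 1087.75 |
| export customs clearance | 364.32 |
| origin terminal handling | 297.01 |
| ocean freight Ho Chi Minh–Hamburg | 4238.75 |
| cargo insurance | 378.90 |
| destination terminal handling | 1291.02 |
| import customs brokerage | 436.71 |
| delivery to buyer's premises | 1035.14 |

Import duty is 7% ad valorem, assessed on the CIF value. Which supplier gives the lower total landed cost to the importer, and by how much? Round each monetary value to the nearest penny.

Supplier A is cheaper by GBP 30198.45

Supplier A (FCA):
CIF value = FCA price + origin terminal + freight + insurance = 243500.50 + 297.01 + 4238.75 + 378.90 = 248415.16
Import duty = 248415.16 × 7% = 17389.06
Buyer bears (A): 297.01 + 4238.75 + 378.90 + 1291.02 + 436.71 + 1035.14 = 7677.53
Landed cost (A) = invoice 243500.50 + 7677.53 + duty 17389.06 = 268567.09
Supplier B (CIF):
The CIF price already equals the CIF value: 276638.01
Import duty = 276638.01 × 7% = 19364.66
Buyer bears (B): 1291.02 + 436.71 + 1035.14 = 2762.87
Landed cost (B) = invoice 276638.01 + 2762.87 + duty 19364.66 = 298765.54
Difference = |268567.09 − 298765.54| = 30198.45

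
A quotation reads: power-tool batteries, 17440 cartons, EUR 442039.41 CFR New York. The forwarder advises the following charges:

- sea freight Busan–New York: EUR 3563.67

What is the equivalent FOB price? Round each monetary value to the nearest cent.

FOB price: EUR 438475.74

From CFR to FOB, the seller no longer bears: freight.
FOB price = 442039.41 − 3563.67 = 438475.74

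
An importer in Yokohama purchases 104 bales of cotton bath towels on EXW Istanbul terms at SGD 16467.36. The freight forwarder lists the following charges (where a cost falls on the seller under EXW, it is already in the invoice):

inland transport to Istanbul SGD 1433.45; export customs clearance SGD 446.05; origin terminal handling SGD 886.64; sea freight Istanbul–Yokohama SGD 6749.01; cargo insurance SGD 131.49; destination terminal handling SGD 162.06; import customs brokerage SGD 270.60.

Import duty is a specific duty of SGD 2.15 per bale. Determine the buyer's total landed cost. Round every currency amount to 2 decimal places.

EXW: the seller makes goods available at their premises; the buyer bears all onward costs.
CIF value = EXW price + inland to port + export clearance + origin terminal + freight + insurance = 16467.36 + 1433.45 + 446.05 + 886.64 + 6749.01 + 131.49 = 26114.00
Import duty = 104 × 2.15 = 223.60
Buyer bears: inland to port 1433.45 + export clearance 446.05 + origin terminal 886.64 + freight 6749.01 + insurance 131.49 + destination terminal 162.06 + brokerage 270.60 + duty 223.60 = 10302.90
Landed cost = invoice 16467.36 + 10302.90 = 26770.26

Total landed cost: SGD 26770.26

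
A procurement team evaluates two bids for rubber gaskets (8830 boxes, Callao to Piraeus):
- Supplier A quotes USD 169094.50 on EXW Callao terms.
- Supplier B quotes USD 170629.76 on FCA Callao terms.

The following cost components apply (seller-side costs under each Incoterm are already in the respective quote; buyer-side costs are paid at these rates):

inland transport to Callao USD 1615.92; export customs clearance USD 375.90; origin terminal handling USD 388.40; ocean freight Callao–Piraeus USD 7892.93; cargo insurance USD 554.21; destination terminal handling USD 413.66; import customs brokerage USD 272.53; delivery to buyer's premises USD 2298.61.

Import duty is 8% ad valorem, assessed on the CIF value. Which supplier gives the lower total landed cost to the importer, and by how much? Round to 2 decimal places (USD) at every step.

Supplier B is cheaper by USD 493.09

Supplier A (EXW):
CIF value = EXW price + inland to port + export clearance + origin terminal + freight + insurance = 169094.50 + 1615.92 + 375.90 + 388.40 + 7892.93 + 554.21 = 179921.86
Import duty = 179921.86 × 8% = 14393.75
Buyer bears (A): 1615.92 + 375.90 + 388.40 + 7892.93 + 554.21 + 413.66 + 272.53 + 2298.61 = 13812.16
Landed cost (A) = invoice 169094.50 + 13812.16 + duty 14393.75 = 197300.41
Supplier B (FCA):
CIF value = FCA price + origin terminal + freight + insurance = 170629.76 + 388.40 + 7892.93 + 554.21 = 179465.30
Import duty = 179465.30 × 8% = 14357.22
Buyer bears (B): 388.40 + 7892.93 + 554.21 + 413.66 + 272.53 + 2298.61 = 11820.34
Landed cost (B) = invoice 170629.76 + 11820.34 + duty 14357.22 = 196807.32
Difference = |197300.41 − 196807.32| = 493.09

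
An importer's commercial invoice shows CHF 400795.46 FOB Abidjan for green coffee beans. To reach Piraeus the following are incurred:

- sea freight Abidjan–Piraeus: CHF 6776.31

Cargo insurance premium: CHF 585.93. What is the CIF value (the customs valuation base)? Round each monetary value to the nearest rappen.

CIF value: CHF 408157.70

CIF = FOB price + freight + insurance
CIF = 400795.46 + 6776.31 + 585.93 = 408157.70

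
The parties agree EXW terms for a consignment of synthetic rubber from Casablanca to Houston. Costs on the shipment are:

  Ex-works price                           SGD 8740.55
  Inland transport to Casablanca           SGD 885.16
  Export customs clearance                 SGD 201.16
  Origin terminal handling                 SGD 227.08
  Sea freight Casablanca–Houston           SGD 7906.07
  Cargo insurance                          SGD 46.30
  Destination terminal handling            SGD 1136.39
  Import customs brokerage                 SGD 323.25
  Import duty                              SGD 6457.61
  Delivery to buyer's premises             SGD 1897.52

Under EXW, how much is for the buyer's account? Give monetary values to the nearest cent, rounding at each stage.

Buyer's account: SGD 19080.54

EXW: the seller makes goods available at their premises; the buyer bears all onward costs.
Seller's account: goods 8740.55 = 8740.55
Buyer's account: inland to port 885.16 + export clearance 201.16 + origin terminal 227.08 + freight 7906.07 + insurance 46.30 + destination terminal 1136.39 + brokerage 323.25 + duty 6457.61 + delivery 1897.52 = 19080.54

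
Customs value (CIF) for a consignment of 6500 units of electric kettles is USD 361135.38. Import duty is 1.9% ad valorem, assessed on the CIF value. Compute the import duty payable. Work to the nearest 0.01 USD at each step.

Import duty = 361135.38 × 1.9% = 6861.57

Import duty: USD 6861.57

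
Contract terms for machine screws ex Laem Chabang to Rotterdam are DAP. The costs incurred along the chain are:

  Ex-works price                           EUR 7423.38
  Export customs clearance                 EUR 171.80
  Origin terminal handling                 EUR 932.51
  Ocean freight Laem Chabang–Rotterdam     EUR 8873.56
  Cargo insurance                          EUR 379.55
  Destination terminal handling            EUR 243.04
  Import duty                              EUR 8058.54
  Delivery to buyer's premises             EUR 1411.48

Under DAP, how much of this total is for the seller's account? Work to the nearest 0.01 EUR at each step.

DAP: the seller bears all costs to the named destination except import duty and clearance.
Seller's account: goods 7423.38 + export clearance 171.80 + origin terminal 932.51 + freight 8873.56 + insurance 379.55 + destination terminal 243.04 + delivery 1411.48 = 19435.32
Buyer's account: duty 8058.54 = 8058.54

Seller's account: EUR 19435.32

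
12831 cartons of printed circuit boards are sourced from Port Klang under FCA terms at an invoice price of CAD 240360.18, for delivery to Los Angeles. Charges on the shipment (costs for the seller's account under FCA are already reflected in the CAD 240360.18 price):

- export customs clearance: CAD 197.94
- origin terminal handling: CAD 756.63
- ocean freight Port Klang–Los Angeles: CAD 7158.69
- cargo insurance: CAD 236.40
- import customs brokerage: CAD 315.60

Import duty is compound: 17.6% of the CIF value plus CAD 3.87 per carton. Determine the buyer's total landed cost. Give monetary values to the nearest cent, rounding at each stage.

FCA: the seller delivers export-cleared goods to the carrier; the buyer bears costs from that point.
Already in the invoice (seller's account under FCA): export clearance — exclude.
CIF value = FCA price + origin terminal + freight + insurance = 240360.18 + 756.63 + 7158.69 + 236.40 = 248511.90
Ad valorem component: 248511.90 × 17.6% = 43738.09
Specific component: 12831 × 3.87 = 49655.97
Import duty = 43738.09 + 49655.97 = 93394.06
Buyer bears: origin terminal 756.63 + freight 7158.69 + insurance 236.40 + brokerage 315.60 + duty 93394.06 = 101861.38
Landed cost = invoice 240360.18 + 101861.38 = 342221.56

Total landed cost: CAD 342221.56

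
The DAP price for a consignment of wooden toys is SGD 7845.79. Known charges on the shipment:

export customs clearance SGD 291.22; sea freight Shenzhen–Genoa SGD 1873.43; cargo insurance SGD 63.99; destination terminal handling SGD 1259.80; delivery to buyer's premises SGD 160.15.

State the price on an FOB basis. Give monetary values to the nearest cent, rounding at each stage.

Not relevant to the conversion: export clearance — on the seller under both DAP and FOB; already in the DAP price and stays in the FOB price.
From DAP to FOB, the seller no longer bears: freight, insurance, destination terminal, delivery.
FOB price = 7845.79 − 1873.43 − 63.99 − 1259.80 − 160.15 = 4488.42

FOB price: SGD 4488.42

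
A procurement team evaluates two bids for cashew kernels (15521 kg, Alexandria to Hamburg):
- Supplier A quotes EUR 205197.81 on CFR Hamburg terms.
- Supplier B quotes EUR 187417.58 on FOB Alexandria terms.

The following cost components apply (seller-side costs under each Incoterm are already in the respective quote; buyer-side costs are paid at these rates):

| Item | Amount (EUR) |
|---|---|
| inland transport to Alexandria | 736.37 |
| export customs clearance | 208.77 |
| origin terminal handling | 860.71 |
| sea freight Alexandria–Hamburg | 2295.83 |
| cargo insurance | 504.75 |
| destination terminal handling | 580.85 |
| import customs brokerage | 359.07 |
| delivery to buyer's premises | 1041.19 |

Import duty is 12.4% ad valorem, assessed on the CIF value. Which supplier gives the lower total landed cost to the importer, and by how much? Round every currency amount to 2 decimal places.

Supplier B is cheaper by EUR 17404.47

Supplier A (CFR):
CIF value = CFR price + insurance = 205197.81 + 504.75 = 205702.56
Import duty = 205702.56 × 12.4% = 25507.12
Buyer bears (A): 504.75 + 580.85 + 359.07 + 1041.19 = 2485.86
Landed cost (A) = invoice 205197.81 + 2485.86 + duty 25507.12 = 233190.79
Supplier B (FOB):
CIF value = FOB price + freight + insurance = 187417.58 + 2295.83 + 504.75 = 190218.16
Import duty = 190218.16 × 12.4% = 23587.05
Buyer bears (B): 2295.83 + 504.75 + 580.85 + 359.07 + 1041.19 = 4781.69
Landed cost (B) = invoice 187417.58 + 4781.69 + duty 23587.05 = 215786.32
Difference = |233190.79 − 215786.32| = 17404.47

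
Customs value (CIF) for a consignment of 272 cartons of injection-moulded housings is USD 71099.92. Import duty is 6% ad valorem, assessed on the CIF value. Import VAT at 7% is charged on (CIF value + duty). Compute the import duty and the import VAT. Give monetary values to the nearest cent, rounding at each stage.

Import duty: USD 4266.00; import VAT: USD 5275.61

Import duty = 71099.92 × 6% = 4266.00
VAT base = CIF + duty = 71099.92 + 4266.00 = 75365.92
Import VAT = 75365.92 × 7% = 5275.61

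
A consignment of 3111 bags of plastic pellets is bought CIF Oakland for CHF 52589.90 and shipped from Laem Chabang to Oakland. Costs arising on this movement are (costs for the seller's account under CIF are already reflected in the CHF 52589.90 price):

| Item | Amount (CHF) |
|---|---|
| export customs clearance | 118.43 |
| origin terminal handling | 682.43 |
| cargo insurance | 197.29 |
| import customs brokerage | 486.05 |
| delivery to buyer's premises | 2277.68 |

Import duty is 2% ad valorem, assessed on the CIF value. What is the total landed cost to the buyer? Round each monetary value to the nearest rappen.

CIF: the seller pays costs through ocean freight and marine insurance to the destination port.
Already in the invoice (seller's account under CIF): export clearance, origin terminal, insurance — exclude.
The CIF price already equals the CIF value: 52589.90
Import duty = 52589.90 × 2% = 1051.80
Buyer bears: brokerage 486.05 + delivery 2277.68 + duty 1051.80 = 3815.53
Landed cost = invoice 52589.90 + 3815.53 = 56405.43

Total landed cost: CHF 56405.43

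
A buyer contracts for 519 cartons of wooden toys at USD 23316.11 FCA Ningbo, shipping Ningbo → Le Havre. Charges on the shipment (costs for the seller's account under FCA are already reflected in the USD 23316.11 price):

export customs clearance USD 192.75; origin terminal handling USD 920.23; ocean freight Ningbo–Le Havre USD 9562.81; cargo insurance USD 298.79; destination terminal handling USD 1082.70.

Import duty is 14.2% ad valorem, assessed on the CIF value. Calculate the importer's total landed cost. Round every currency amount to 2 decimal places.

FCA: the seller delivers export-cleared goods to the carrier; the buyer bears costs from that point.
Already in the invoice (seller's account under FCA): export clearance — exclude.
CIF value = FCA price + origin terminal + freight + insurance = 23316.11 + 920.23 + 9562.81 + 298.79 = 34097.94
Import duty = 34097.94 × 14.2% = 4841.91
Buyer bears: origin terminal 920.23 + freight 9562.81 + insurance 298.79 + destination terminal 1082.70 + duty 4841.91 = 16706.44
Landed cost = invoice 23316.11 + 16706.44 = 40022.55

Total landed cost: USD 40022.55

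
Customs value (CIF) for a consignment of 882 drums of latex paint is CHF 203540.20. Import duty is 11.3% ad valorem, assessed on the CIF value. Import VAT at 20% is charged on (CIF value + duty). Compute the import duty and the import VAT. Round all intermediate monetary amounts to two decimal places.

Import duty = 203540.20 × 11.3% = 23000.04
VAT base = CIF + duty = 203540.20 + 23000.04 = 226540.24
Import VAT = 226540.24 × 20% = 45308.05

Import duty: CHF 23000.04; import VAT: CHF 45308.05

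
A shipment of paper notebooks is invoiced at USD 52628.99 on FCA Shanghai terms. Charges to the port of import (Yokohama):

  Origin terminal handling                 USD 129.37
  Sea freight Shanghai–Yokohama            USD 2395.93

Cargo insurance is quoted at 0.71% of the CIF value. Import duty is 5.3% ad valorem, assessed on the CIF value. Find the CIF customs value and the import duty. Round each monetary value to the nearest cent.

CIF value: USD 55548.69; import duty: USD 2944.08

Let C be the CIF value. C = FCA price + pre-shipment costs + freight + 0.71% × C
C − 0.71% × C = 52628.99 + 129.37 + 2395.93
0.9929 × C = 55154.29
C = 55154.29 / 0.9929 = 55548.69
Insurance premium = 0.71% × 55548.69 = 394.40
Import duty = 55548.69 × 5.3% = 2944.08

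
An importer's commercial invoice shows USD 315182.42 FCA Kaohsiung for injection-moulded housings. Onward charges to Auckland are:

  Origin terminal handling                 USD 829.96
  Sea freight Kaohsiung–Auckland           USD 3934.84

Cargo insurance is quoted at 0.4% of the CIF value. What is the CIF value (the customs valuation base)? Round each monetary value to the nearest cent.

CIF value: USD 321232.15

Let C be the CIF value. C = FCA price + pre-shipment costs + freight + 0.4% × C
C − 0.4% × C = 315182.42 + 829.96 + 3934.84
0.996 × C = 319947.22
C = 319947.22 / 0.996 = 321232.15
Insurance premium = 0.4% × 321232.15 = 1284.93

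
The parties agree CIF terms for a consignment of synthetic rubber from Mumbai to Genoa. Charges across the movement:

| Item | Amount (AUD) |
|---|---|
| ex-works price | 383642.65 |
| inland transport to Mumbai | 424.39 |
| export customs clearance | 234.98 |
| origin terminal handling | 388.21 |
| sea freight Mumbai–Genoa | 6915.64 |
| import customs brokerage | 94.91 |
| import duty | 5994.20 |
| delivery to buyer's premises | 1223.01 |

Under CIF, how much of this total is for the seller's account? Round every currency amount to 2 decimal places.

Seller's account: AUD 391605.87

CIF: the seller pays costs through ocean freight and marine insurance to the destination port.
Seller's account: goods 383642.65 + inland to port 424.39 + export clearance 234.98 + origin terminal 388.21 + freight 6915.64 = 391605.87
Buyer's account: brokerage 94.91 + duty 5994.20 + delivery 1223.01 = 7312.12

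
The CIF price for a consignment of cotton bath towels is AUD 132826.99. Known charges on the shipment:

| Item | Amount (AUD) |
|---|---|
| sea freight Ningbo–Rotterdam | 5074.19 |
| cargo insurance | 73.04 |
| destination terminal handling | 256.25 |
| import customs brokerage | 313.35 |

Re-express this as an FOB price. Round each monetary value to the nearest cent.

Not relevant to the conversion: brokerage, destination terminal — on the buyer under both terms; not part of either seller's price.
From CIF to FOB, the seller no longer bears: freight, insurance.
FOB price = 132826.99 − 5074.19 − 73.04 = 127679.76

FOB price: AUD 127679.76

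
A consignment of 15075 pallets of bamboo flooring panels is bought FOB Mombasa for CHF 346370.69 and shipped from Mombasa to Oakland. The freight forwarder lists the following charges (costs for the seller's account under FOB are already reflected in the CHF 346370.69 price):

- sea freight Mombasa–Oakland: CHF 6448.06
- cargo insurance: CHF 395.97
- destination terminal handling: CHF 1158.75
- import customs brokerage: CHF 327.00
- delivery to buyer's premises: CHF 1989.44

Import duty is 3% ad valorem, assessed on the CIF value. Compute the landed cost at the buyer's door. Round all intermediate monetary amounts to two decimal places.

FOB: the seller bears costs until goods are on board at the origin port; the buyer bears freight, insurance and all costs thereafter.
CIF value = FOB price + freight + insurance = 346370.69 + 6448.06 + 395.97 = 353214.72
Import duty = 353214.72 × 3% = 10596.44
Buyer bears: freight 6448.06 + insurance 395.97 + destination terminal 1158.75 + brokerage 327.00 + delivery 1989.44 + duty 10596.44 = 20915.66
Landed cost = invoice 346370.69 + 20915.66 = 367286.35

Total landed cost: CHF 367286.35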